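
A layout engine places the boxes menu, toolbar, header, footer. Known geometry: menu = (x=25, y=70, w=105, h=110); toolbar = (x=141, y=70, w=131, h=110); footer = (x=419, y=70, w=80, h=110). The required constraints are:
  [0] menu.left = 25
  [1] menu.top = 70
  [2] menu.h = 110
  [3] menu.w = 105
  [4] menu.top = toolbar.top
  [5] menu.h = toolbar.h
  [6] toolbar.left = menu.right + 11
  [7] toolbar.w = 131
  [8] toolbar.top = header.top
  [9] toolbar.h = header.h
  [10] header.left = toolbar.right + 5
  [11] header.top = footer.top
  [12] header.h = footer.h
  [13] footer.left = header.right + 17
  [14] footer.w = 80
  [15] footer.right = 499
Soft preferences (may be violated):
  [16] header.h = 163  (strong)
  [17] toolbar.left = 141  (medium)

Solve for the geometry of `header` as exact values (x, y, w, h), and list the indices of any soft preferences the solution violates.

header = (x=277, y=70, w=125, h=110)
violated soft preferences: 16

1. header.y = 70  [toolbar.top = header.top]
2. header.h = 110  [toolbar.h = header.h]
3. header.x = 277  [header.left = toolbar.right + 5]
4. header.w = 125  [footer.left = header.right + 17]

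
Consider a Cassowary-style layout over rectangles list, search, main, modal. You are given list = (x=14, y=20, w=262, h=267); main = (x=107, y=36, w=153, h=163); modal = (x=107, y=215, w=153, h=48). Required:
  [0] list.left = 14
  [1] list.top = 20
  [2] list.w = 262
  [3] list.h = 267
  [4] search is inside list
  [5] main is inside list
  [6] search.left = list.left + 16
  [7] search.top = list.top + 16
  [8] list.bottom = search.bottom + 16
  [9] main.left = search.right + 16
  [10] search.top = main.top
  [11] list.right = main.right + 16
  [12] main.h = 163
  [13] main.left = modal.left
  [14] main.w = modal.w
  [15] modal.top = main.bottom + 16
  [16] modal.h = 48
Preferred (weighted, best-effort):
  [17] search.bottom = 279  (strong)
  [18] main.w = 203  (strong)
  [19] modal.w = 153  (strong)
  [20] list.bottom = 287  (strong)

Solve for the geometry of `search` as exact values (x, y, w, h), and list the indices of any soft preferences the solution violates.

1. search.x = 30  [search.left = list.left + 16]
2. search.y = 36  [search.top = list.top + 16]
3. search.h = 235  [list.bottom = search.bottom + 16]
4. search.w = 61  [main.left = search.right + 16]

search = (x=30, y=36, w=61, h=235)
violated soft preferences: 17, 18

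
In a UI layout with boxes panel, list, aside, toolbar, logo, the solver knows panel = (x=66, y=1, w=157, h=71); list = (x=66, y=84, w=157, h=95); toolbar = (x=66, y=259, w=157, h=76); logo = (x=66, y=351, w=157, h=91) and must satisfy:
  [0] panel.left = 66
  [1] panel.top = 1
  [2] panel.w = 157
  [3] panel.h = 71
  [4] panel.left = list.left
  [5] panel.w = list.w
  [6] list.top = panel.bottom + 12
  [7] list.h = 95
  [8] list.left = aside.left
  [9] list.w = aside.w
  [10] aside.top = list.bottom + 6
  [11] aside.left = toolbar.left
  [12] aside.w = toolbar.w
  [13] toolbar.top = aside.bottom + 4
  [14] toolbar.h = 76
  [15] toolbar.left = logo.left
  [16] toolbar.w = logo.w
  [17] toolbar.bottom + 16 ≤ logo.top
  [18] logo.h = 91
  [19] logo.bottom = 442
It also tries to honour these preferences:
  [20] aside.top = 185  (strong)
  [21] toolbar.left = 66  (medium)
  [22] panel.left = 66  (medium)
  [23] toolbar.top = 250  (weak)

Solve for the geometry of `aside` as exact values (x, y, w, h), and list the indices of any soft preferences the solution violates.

aside = (x=66, y=185, w=157, h=70)
violated soft preferences: 23

1. aside.x = 66  [list.left = aside.left]
2. aside.w = 157  [list.w = aside.w]
3. aside.y = 185  [aside.top = list.bottom + 6]
4. aside.h = 70  [toolbar.top = aside.bottom + 4]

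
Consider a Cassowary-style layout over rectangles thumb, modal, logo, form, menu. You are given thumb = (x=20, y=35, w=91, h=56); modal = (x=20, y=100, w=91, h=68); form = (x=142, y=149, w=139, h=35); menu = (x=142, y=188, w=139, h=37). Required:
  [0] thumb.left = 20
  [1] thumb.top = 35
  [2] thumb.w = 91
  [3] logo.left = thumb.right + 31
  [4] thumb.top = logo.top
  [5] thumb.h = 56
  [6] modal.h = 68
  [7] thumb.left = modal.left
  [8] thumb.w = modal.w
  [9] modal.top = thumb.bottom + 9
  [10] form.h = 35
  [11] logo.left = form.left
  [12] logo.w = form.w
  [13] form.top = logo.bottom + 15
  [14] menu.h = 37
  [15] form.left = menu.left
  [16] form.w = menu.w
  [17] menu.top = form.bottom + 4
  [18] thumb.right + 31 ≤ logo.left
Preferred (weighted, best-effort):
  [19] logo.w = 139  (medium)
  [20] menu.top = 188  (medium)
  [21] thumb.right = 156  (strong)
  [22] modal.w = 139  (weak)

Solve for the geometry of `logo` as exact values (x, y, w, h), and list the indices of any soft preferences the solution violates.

1. logo.x = 142  [logo.left = thumb.right + 31]
2. logo.y = 35  [thumb.top = logo.top]
3. logo.w = 139  [logo.w = form.w]
4. logo.h = 99  [form.top = logo.bottom + 15]

logo = (x=142, y=35, w=139, h=99)
violated soft preferences: 21, 22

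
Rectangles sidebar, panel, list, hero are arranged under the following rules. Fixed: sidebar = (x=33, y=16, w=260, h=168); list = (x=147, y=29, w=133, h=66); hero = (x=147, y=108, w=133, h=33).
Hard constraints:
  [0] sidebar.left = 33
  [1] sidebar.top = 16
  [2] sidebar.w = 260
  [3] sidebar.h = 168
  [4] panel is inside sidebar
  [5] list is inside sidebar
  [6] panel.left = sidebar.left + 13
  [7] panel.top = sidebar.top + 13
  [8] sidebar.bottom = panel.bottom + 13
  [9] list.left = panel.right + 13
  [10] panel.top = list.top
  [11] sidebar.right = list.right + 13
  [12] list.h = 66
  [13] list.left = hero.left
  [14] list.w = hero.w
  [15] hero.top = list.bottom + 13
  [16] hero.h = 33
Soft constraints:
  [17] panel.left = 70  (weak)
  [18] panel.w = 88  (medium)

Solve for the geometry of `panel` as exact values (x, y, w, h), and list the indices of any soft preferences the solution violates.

panel = (x=46, y=29, w=88, h=142)
violated soft preferences: 17

1. panel.x = 46  [panel.left = sidebar.left + 13]
2. panel.y = 29  [panel.top = sidebar.top + 13]
3. panel.h = 142  [sidebar.bottom = panel.bottom + 13]
4. panel.w = 88  [list.left = panel.right + 13]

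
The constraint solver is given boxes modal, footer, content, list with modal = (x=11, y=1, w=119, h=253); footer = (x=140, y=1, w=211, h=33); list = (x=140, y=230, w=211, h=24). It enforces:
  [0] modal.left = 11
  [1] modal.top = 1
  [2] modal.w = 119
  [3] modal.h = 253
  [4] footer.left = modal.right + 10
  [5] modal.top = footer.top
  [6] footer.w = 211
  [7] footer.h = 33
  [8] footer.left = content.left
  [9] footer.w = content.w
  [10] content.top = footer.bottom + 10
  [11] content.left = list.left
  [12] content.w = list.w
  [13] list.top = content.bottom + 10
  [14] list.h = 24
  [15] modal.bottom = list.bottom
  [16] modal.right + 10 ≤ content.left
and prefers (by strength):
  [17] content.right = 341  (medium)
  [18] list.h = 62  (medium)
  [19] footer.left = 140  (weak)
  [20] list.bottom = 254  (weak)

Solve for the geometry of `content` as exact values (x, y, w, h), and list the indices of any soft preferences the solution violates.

1. content.x = 140  [footer.left = content.left]
2. content.w = 211  [footer.w = content.w]
3. content.y = 44  [content.top = footer.bottom + 10]
4. content.h = 176  [list.top = content.bottom + 10]

content = (x=140, y=44, w=211, h=176)
violated soft preferences: 17, 18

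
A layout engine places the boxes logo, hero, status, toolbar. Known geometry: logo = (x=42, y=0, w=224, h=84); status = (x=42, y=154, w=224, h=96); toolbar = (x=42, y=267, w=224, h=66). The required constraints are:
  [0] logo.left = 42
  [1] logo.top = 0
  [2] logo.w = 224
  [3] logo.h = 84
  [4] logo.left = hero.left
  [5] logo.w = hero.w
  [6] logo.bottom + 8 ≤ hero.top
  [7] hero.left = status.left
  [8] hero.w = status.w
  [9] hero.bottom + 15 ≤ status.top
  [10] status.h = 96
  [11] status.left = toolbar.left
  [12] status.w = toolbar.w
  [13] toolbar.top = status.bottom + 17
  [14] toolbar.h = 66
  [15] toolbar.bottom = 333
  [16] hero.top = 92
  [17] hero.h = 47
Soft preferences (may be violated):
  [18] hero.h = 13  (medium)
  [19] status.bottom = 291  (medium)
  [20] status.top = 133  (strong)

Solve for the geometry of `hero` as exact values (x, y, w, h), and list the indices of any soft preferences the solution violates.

1. hero.x = 42  [logo.left = hero.left]
2. hero.w = 224  [logo.w = hero.w]
3. hero.y = 92  [hero.top = 92]
4. hero.h = 47  [hero.h = 47]

hero = (x=42, y=92, w=224, h=47)
violated soft preferences: 18, 19, 20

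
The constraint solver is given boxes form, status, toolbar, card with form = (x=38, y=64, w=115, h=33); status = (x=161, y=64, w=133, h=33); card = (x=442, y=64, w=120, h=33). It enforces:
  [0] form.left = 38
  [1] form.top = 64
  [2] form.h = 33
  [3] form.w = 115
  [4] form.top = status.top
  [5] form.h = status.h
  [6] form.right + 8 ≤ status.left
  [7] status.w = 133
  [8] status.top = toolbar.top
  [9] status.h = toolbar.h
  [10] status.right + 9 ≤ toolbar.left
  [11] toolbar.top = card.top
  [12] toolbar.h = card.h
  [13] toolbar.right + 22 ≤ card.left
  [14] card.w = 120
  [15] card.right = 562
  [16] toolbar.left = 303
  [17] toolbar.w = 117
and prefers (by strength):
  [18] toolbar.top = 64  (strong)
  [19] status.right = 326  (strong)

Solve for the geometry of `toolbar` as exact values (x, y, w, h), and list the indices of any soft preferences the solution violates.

1. toolbar.y = 64  [status.top = toolbar.top]
2. toolbar.h = 33  [status.h = toolbar.h]
3. toolbar.x = 303  [toolbar.left = 303]
4. toolbar.w = 117  [toolbar.w = 117]

toolbar = (x=303, y=64, w=117, h=33)
violated soft preferences: 19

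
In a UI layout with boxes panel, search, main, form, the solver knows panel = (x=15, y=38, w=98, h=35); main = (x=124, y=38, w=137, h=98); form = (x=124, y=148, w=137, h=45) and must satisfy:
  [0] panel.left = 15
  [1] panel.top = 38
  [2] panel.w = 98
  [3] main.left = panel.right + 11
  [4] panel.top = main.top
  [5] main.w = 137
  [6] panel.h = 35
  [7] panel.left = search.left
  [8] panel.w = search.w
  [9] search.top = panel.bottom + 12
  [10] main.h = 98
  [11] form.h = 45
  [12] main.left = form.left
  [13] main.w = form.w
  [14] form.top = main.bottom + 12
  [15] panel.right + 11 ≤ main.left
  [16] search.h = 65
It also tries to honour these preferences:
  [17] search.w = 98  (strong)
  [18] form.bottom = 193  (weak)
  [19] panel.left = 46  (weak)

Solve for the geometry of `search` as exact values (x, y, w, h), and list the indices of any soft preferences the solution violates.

1. search.x = 15  [panel.left = search.left]
2. search.w = 98  [panel.w = search.w]
3. search.y = 85  [search.top = panel.bottom + 12]
4. search.h = 65  [search.h = 65]

search = (x=15, y=85, w=98, h=65)
violated soft preferences: 19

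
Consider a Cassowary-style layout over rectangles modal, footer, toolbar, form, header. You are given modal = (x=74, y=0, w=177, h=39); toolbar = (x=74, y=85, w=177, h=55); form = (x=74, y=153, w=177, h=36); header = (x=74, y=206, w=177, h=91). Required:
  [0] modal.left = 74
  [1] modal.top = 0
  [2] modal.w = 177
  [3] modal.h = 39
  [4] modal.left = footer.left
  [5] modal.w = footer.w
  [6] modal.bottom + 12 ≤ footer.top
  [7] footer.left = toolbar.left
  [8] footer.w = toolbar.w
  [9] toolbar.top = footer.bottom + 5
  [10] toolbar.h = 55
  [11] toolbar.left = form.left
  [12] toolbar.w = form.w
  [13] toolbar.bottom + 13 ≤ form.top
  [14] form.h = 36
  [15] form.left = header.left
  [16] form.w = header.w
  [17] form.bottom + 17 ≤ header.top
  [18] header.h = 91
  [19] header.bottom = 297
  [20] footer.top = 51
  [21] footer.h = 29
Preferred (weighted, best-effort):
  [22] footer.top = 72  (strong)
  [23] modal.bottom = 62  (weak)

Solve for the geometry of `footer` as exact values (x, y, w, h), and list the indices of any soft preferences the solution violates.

footer = (x=74, y=51, w=177, h=29)
violated soft preferences: 22, 23

1. footer.x = 74  [modal.left = footer.left]
2. footer.w = 177  [modal.w = footer.w]
3. footer.y = 51  [footer.top = 51]
4. footer.h = 29  [footer.h = 29]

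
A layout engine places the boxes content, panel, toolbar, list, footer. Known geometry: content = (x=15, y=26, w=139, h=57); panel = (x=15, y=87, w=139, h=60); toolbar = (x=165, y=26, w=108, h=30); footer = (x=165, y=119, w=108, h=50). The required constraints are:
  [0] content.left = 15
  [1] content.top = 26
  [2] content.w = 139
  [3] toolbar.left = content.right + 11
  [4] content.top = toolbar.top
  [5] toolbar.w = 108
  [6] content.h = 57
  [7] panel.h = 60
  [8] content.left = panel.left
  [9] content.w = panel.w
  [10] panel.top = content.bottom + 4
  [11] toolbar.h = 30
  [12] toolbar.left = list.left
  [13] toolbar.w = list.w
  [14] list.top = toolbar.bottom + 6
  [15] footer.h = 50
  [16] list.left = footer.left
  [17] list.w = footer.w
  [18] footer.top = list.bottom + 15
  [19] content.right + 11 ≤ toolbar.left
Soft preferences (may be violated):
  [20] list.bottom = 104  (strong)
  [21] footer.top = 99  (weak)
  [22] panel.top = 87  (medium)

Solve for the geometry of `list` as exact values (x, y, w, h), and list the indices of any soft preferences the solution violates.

list = (x=165, y=62, w=108, h=42)
violated soft preferences: 21

1. list.x = 165  [toolbar.left = list.left]
2. list.w = 108  [toolbar.w = list.w]
3. list.y = 62  [list.top = toolbar.bottom + 6]
4. list.h = 42  [footer.top = list.bottom + 15]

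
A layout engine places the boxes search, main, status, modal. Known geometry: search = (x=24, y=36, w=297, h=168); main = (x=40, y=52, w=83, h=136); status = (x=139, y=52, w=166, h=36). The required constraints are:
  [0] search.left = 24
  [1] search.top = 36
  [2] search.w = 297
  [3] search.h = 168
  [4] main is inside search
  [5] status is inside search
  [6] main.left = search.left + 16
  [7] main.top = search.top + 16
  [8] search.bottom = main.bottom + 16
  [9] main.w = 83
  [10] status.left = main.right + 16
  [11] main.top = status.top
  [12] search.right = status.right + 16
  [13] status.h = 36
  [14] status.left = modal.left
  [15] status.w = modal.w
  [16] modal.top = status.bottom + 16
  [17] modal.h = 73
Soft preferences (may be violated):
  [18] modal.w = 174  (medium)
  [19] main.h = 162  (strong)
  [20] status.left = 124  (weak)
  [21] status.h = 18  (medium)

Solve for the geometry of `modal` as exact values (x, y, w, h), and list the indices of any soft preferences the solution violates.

1. modal.x = 139  [status.left = modal.left]
2. modal.w = 166  [status.w = modal.w]
3. modal.y = 104  [modal.top = status.bottom + 16]
4. modal.h = 73  [modal.h = 73]

modal = (x=139, y=104, w=166, h=73)
violated soft preferences: 18, 19, 20, 21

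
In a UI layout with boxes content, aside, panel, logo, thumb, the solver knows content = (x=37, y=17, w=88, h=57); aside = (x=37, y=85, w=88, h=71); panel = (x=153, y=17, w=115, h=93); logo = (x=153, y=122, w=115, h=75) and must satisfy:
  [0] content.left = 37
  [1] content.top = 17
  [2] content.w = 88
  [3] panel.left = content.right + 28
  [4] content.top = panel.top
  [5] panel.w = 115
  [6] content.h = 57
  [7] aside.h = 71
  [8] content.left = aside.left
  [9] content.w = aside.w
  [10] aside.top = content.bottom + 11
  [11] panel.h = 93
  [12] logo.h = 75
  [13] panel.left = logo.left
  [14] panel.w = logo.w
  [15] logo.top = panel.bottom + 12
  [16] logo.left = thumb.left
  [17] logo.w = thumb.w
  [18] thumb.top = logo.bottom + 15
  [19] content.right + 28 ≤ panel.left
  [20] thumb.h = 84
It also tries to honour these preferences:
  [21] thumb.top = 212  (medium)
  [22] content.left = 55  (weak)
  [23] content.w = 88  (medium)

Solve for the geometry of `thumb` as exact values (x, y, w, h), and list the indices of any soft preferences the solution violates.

1. thumb.x = 153  [logo.left = thumb.left]
2. thumb.w = 115  [logo.w = thumb.w]
3. thumb.y = 212  [thumb.top = logo.bottom + 15]
4. thumb.h = 84  [thumb.h = 84]

thumb = (x=153, y=212, w=115, h=84)
violated soft preferences: 22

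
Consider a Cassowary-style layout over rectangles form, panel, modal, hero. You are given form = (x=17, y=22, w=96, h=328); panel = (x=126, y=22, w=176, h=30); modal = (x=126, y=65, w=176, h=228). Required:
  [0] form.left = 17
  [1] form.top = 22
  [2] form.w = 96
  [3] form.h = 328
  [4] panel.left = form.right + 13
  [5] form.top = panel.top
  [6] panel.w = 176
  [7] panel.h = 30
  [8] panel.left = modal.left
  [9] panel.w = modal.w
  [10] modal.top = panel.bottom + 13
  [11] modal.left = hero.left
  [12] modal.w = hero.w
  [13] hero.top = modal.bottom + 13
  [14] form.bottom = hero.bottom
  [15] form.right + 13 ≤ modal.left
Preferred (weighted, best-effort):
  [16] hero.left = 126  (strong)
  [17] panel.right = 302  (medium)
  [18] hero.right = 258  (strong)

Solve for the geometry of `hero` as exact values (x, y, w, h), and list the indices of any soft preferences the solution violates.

1. hero.x = 126  [modal.left = hero.left]
2. hero.w = 176  [modal.w = hero.w]
3. hero.y = 306  [hero.top = modal.bottom + 13]
4. hero.h = 44  [form.bottom = hero.bottom]

hero = (x=126, y=306, w=176, h=44)
violated soft preferences: 18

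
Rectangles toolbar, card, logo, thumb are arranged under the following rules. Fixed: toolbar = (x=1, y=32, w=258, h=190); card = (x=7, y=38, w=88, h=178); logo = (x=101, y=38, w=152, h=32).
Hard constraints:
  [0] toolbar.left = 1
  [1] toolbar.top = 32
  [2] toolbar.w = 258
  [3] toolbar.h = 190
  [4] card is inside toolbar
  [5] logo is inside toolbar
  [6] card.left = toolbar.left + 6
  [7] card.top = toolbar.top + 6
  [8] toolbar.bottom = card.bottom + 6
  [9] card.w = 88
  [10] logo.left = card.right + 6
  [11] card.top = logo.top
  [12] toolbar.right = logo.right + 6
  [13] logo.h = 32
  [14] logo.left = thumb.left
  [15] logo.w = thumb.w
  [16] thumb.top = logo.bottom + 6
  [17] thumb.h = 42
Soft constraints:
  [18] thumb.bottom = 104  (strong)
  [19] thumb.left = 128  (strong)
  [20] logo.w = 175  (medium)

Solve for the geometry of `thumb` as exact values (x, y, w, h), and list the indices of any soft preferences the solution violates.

1. thumb.x = 101  [logo.left = thumb.left]
2. thumb.w = 152  [logo.w = thumb.w]
3. thumb.y = 76  [thumb.top = logo.bottom + 6]
4. thumb.h = 42  [thumb.h = 42]

thumb = (x=101, y=76, w=152, h=42)
violated soft preferences: 18, 19, 20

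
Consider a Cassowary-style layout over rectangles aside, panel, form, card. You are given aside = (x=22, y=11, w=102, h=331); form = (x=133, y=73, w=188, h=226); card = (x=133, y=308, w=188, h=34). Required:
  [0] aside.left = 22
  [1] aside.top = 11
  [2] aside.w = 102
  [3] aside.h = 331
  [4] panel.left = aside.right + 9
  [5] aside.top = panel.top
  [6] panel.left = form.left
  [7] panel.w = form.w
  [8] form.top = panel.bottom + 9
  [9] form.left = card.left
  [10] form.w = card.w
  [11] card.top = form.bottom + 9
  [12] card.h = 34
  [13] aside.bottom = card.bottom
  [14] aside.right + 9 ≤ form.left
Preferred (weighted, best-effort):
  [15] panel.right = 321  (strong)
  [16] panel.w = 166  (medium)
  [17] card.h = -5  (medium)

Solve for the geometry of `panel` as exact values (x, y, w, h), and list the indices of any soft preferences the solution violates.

panel = (x=133, y=11, w=188, h=53)
violated soft preferences: 16, 17

1. panel.x = 133  [panel.left = aside.right + 9]
2. panel.y = 11  [aside.top = panel.top]
3. panel.w = 188  [panel.w = form.w]
4. panel.h = 53  [form.top = panel.bottom + 9]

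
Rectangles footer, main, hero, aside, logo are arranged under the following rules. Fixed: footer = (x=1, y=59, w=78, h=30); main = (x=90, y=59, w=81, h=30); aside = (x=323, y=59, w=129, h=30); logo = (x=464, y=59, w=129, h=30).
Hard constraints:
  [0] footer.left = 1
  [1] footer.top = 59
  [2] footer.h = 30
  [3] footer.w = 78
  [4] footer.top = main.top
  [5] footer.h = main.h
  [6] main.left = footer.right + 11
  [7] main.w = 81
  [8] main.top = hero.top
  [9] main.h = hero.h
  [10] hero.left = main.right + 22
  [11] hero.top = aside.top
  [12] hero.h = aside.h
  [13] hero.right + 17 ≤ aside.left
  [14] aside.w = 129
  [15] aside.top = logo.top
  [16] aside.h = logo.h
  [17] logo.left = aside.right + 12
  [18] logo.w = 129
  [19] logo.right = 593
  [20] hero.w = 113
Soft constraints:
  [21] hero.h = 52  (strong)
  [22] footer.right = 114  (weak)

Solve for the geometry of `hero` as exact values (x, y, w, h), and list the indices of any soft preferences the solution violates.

1. hero.y = 59  [main.top = hero.top]
2. hero.h = 30  [main.h = hero.h]
3. hero.x = 193  [hero.left = main.right + 22]
4. hero.w = 113  [hero.w = 113]

hero = (x=193, y=59, w=113, h=30)
violated soft preferences: 21, 22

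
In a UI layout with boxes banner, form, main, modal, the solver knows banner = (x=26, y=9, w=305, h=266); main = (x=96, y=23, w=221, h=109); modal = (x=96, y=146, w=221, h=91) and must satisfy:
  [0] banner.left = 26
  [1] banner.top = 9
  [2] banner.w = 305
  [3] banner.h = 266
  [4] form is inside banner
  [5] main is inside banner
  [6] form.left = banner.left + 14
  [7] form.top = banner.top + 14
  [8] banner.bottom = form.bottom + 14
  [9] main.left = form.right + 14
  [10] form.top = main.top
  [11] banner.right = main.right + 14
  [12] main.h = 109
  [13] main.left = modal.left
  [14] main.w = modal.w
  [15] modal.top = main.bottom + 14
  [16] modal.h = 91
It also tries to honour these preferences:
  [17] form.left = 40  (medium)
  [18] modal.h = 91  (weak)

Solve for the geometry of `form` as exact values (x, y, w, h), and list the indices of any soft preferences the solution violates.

form = (x=40, y=23, w=42, h=238)
violated soft preferences: none

1. form.x = 40  [form.left = banner.left + 14]
2. form.y = 23  [form.top = banner.top + 14]
3. form.h = 238  [banner.bottom = form.bottom + 14]
4. form.w = 42  [main.left = form.right + 14]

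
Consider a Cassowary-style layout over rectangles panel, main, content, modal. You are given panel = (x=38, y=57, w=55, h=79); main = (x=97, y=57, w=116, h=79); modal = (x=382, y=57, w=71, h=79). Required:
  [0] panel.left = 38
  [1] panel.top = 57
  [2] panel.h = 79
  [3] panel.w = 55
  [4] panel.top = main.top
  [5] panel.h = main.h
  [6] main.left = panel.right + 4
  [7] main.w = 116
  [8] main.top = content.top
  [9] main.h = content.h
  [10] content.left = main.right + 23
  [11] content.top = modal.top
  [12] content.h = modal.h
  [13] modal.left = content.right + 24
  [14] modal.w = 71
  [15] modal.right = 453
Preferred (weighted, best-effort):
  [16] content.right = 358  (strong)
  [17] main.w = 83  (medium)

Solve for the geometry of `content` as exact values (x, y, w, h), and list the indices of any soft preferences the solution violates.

1. content.y = 57  [main.top = content.top]
2. content.h = 79  [main.h = content.h]
3. content.x = 236  [content.left = main.right + 23]
4. content.w = 122  [modal.left = content.right + 24]

content = (x=236, y=57, w=122, h=79)
violated soft preferences: 17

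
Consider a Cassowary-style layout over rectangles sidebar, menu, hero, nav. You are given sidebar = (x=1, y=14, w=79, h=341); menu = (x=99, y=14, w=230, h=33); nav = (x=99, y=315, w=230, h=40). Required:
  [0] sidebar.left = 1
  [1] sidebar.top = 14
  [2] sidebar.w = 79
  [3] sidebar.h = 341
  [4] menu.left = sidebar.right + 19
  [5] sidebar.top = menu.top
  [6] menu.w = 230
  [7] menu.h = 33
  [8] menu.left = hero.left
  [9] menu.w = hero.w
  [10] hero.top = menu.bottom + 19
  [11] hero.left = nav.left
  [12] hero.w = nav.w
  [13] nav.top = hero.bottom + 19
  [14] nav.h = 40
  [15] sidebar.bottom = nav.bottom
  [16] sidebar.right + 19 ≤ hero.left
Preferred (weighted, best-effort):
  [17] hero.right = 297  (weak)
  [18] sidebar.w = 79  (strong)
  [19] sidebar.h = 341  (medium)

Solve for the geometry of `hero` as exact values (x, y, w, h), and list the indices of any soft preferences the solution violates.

1. hero.x = 99  [menu.left = hero.left]
2. hero.w = 230  [menu.w = hero.w]
3. hero.y = 66  [hero.top = menu.bottom + 19]
4. hero.h = 230  [nav.top = hero.bottom + 19]

hero = (x=99, y=66, w=230, h=230)
violated soft preferences: 17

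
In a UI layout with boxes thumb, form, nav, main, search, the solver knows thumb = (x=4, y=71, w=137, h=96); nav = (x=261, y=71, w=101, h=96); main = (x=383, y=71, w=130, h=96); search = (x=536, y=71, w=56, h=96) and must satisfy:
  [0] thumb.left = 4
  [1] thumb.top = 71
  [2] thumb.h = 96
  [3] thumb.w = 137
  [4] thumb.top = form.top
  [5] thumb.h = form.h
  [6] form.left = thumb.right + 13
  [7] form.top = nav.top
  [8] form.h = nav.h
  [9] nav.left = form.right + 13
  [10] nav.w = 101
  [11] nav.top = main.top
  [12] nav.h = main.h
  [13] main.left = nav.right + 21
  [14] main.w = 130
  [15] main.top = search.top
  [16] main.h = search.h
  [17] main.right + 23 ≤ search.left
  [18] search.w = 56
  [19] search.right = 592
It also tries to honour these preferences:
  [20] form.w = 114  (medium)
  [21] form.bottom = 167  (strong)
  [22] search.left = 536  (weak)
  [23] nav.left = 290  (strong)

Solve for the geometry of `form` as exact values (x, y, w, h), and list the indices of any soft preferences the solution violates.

1. form.y = 71  [thumb.top = form.top]
2. form.h = 96  [thumb.h = form.h]
3. form.x = 154  [form.left = thumb.right + 13]
4. form.w = 94  [nav.left = form.right + 13]

form = (x=154, y=71, w=94, h=96)
violated soft preferences: 20, 23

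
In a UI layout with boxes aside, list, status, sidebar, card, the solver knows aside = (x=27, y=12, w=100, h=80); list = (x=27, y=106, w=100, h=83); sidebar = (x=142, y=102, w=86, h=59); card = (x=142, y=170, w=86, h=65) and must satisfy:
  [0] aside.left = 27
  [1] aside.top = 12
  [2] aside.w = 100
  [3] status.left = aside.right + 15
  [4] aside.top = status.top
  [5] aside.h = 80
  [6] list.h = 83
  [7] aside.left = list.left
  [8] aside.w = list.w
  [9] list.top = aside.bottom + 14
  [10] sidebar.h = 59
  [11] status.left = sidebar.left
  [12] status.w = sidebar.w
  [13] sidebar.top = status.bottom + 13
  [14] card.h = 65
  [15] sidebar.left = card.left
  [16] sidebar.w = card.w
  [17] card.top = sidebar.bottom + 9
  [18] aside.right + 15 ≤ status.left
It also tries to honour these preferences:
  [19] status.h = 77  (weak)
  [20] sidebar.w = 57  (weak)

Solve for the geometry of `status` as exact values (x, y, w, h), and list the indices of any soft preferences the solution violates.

status = (x=142, y=12, w=86, h=77)
violated soft preferences: 20

1. status.x = 142  [status.left = aside.right + 15]
2. status.y = 12  [aside.top = status.top]
3. status.w = 86  [status.w = sidebar.w]
4. status.h = 77  [sidebar.top = status.bottom + 13]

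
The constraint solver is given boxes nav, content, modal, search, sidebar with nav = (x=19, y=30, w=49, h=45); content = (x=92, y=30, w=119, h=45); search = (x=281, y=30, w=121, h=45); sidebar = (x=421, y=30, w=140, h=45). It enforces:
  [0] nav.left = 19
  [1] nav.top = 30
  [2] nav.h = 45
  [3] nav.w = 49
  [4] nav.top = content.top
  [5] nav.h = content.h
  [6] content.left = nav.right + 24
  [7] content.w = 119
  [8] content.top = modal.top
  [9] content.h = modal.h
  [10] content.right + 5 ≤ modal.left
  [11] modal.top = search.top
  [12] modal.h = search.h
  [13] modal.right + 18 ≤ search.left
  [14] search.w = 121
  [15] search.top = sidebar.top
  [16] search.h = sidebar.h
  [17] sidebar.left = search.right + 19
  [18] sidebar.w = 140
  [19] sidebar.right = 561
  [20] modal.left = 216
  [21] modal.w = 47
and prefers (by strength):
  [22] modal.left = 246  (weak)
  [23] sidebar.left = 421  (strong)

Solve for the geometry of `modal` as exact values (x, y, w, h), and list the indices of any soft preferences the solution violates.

modal = (x=216, y=30, w=47, h=45)
violated soft preferences: 22

1. modal.y = 30  [content.top = modal.top]
2. modal.h = 45  [content.h = modal.h]
3. modal.x = 216  [modal.left = 216]
4. modal.w = 47  [modal.w = 47]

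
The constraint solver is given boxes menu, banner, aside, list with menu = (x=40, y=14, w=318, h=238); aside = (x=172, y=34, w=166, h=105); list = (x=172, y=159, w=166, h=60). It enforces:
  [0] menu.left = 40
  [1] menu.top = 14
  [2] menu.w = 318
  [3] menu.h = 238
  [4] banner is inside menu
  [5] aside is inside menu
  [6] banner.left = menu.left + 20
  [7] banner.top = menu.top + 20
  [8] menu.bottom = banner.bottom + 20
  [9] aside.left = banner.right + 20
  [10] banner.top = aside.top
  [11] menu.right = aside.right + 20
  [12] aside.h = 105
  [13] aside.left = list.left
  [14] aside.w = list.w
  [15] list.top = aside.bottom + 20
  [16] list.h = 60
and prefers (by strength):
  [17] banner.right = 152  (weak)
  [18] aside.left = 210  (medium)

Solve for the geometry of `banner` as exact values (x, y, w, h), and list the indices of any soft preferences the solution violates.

banner = (x=60, y=34, w=92, h=198)
violated soft preferences: 18

1. banner.x = 60  [banner.left = menu.left + 20]
2. banner.y = 34  [banner.top = menu.top + 20]
3. banner.h = 198  [menu.bottom = banner.bottom + 20]
4. banner.w = 92  [aside.left = banner.right + 20]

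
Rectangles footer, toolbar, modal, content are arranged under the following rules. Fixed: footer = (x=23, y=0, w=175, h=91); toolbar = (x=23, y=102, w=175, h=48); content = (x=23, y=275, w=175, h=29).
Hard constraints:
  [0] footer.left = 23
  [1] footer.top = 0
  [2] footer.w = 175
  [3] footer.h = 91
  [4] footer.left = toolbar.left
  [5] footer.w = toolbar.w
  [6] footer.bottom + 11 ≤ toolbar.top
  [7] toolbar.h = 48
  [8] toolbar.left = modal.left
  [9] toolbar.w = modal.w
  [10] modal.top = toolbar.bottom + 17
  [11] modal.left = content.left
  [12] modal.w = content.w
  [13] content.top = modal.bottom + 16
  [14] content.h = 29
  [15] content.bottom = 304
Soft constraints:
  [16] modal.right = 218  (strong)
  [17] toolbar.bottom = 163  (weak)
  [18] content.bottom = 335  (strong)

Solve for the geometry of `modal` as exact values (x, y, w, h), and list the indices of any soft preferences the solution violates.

1. modal.x = 23  [toolbar.left = modal.left]
2. modal.w = 175  [toolbar.w = modal.w]
3. modal.y = 167  [modal.top = toolbar.bottom + 17]
4. modal.h = 92  [content.top = modal.bottom + 16]

modal = (x=23, y=167, w=175, h=92)
violated soft preferences: 16, 17, 18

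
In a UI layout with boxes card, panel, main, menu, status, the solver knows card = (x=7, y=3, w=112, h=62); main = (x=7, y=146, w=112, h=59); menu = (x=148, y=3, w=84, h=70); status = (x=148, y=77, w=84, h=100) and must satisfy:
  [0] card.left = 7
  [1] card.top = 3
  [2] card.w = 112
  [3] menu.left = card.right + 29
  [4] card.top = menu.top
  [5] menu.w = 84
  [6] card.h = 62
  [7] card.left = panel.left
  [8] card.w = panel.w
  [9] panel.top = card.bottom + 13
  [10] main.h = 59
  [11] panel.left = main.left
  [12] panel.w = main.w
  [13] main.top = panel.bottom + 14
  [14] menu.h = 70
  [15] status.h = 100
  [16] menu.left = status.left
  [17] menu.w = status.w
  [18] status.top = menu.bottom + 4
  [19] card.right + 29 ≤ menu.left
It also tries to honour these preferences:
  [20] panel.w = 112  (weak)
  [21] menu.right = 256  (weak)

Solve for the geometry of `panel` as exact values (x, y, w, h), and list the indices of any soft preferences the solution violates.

1. panel.x = 7  [card.left = panel.left]
2. panel.w = 112  [card.w = panel.w]
3. panel.y = 78  [panel.top = card.bottom + 13]
4. panel.h = 54  [main.top = panel.bottom + 14]

panel = (x=7, y=78, w=112, h=54)
violated soft preferences: 21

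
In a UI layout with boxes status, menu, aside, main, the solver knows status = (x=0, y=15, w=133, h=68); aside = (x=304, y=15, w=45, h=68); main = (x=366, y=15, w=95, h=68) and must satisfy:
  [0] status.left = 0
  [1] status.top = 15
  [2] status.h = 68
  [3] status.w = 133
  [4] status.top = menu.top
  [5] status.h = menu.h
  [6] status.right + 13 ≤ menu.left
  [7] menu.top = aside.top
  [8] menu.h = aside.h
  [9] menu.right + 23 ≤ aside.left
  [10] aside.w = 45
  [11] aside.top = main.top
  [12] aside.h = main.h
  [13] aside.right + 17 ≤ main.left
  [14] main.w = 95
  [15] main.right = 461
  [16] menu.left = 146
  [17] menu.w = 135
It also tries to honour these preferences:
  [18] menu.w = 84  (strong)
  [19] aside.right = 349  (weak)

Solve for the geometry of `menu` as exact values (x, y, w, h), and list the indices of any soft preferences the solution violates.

1. menu.y = 15  [status.top = menu.top]
2. menu.h = 68  [status.h = menu.h]
3. menu.x = 146  [menu.left = 146]
4. menu.w = 135  [menu.w = 135]

menu = (x=146, y=15, w=135, h=68)
violated soft preferences: 18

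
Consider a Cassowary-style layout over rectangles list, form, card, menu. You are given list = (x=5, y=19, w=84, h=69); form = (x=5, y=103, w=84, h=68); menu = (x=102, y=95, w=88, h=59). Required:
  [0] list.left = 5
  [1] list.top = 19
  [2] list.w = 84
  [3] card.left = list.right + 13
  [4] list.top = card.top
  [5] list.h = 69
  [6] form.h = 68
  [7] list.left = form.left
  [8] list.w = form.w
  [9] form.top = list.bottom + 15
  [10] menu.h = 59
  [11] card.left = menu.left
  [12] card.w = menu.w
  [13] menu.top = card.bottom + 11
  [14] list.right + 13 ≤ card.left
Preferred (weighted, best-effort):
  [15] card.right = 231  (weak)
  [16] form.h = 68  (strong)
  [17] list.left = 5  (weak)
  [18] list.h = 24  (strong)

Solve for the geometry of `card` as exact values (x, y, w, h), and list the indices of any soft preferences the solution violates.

1. card.x = 102  [card.left = list.right + 13]
2. card.y = 19  [list.top = card.top]
3. card.w = 88  [card.w = menu.w]
4. card.h = 65  [menu.top = card.bottom + 11]

card = (x=102, y=19, w=88, h=65)
violated soft preferences: 15, 18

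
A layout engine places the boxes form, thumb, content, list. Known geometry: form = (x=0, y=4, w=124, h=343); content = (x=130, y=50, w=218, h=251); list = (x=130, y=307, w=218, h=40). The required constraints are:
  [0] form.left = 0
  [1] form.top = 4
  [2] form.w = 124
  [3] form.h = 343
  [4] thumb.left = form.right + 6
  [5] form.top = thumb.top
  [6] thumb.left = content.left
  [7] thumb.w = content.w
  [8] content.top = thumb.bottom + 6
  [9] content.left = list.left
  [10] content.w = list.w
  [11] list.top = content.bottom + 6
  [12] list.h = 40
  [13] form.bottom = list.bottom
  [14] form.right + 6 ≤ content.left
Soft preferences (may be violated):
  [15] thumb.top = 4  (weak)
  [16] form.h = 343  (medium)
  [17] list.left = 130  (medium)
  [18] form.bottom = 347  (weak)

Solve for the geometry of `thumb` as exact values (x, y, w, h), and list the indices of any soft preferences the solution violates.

1. thumb.x = 130  [thumb.left = form.right + 6]
2. thumb.y = 4  [form.top = thumb.top]
3. thumb.w = 218  [thumb.w = content.w]
4. thumb.h = 40  [content.top = thumb.bottom + 6]

thumb = (x=130, y=4, w=218, h=40)
violated soft preferences: none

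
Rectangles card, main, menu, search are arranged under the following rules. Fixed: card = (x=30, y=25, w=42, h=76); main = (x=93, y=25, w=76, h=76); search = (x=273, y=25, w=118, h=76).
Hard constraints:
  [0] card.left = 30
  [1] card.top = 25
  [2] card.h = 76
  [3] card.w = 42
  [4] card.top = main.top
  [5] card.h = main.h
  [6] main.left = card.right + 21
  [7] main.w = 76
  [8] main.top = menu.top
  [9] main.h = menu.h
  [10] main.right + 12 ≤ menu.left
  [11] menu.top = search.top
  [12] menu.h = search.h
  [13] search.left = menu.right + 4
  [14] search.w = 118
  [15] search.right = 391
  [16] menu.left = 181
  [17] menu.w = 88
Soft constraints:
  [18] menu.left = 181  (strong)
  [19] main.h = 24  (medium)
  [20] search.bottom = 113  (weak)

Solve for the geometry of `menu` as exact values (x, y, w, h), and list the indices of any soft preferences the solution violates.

1. menu.y = 25  [main.top = menu.top]
2. menu.h = 76  [main.h = menu.h]
3. menu.x = 181  [menu.left = 181]
4. menu.w = 88  [menu.w = 88]

menu = (x=181, y=25, w=88, h=76)
violated soft preferences: 19, 20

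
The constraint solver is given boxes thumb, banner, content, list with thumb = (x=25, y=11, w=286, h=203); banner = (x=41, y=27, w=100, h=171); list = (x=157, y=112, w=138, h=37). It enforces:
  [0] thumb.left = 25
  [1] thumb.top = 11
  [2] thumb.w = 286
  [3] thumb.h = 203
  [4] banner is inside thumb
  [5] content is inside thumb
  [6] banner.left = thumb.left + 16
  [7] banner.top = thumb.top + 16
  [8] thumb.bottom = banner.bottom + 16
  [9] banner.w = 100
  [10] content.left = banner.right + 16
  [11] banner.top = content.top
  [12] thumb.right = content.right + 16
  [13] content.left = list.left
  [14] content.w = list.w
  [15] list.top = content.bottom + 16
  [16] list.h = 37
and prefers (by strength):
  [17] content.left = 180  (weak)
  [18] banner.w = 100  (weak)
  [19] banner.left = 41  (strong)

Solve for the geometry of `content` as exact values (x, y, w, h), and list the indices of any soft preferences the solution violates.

1. content.x = 157  [content.left = banner.right + 16]
2. content.y = 27  [banner.top = content.top]
3. content.w = 138  [thumb.right = content.right + 16]
4. content.h = 69  [list.top = content.bottom + 16]

content = (x=157, y=27, w=138, h=69)
violated soft preferences: 17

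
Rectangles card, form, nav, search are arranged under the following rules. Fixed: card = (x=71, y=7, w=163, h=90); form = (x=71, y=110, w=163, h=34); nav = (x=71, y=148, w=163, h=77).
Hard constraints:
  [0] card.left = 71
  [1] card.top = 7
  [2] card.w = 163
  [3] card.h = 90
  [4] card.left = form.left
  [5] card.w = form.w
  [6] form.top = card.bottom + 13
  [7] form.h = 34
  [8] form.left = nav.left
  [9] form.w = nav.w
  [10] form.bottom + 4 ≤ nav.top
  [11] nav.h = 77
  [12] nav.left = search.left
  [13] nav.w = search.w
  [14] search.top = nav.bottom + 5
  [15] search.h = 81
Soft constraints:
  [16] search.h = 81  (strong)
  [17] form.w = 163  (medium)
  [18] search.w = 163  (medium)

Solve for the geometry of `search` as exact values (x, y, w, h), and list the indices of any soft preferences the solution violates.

search = (x=71, y=230, w=163, h=81)
violated soft preferences: none

1. search.x = 71  [nav.left = search.left]
2. search.w = 163  [nav.w = search.w]
3. search.y = 230  [search.top = nav.bottom + 5]
4. search.h = 81  [search.h = 81]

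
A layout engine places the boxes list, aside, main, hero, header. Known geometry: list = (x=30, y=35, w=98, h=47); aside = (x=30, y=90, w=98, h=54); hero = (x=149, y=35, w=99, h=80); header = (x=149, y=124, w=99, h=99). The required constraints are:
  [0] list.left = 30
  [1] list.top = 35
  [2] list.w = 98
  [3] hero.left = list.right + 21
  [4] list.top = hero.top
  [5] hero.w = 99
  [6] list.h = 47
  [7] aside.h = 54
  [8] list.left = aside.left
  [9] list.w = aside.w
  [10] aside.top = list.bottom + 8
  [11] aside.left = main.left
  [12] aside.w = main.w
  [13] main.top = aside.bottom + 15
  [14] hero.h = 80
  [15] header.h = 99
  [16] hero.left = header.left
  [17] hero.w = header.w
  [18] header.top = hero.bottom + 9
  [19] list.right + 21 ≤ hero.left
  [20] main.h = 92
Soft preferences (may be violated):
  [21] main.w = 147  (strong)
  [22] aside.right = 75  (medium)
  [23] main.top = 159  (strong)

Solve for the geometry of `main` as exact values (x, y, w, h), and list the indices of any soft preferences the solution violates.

1. main.x = 30  [aside.left = main.left]
2. main.w = 98  [aside.w = main.w]
3. main.y = 159  [main.top = aside.bottom + 15]
4. main.h = 92  [main.h = 92]

main = (x=30, y=159, w=98, h=92)
violated soft preferences: 21, 22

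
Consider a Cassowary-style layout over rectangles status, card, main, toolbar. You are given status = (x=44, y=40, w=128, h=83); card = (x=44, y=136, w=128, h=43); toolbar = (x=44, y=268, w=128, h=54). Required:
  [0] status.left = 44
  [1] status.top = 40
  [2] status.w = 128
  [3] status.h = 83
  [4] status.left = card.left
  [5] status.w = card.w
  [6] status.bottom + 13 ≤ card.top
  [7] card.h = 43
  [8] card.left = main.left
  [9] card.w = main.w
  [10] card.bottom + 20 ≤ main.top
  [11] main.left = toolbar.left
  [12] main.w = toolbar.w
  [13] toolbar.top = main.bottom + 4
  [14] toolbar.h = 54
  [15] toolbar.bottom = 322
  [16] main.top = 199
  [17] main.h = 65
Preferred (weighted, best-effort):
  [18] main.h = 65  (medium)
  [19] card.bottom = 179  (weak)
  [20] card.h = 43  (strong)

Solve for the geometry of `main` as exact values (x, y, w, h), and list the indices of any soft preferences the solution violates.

1. main.x = 44  [card.left = main.left]
2. main.w = 128  [card.w = main.w]
3. main.y = 199  [main.top = 199]
4. main.h = 65  [main.h = 65]

main = (x=44, y=199, w=128, h=65)
violated soft preferences: none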